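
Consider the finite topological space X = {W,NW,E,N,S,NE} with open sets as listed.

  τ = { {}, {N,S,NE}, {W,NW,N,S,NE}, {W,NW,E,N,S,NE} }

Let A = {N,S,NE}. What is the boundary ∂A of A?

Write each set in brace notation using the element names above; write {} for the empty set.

{W,NW,E}

interior: largest open inside A is {N,S,NE} (from {}, {N,S,NE})
cl via duality: int({W,NW,E}) = {}, so X∖{} = {W,NW,E,N,S,NE}
cl∖int = {W,NW,E}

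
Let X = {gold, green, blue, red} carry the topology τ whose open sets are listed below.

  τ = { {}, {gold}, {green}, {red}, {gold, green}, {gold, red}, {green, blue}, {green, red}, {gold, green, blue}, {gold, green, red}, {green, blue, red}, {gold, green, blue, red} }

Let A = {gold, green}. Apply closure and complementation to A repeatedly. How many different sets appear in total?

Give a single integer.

X∖A={blue, red}, int(X∖A)={red}, hence cl(A)={gold, green, blue}
Orbit (k=closure, c=complement):
  1. A     = {gold, green}
  2. kA    = {gold, green, blue}
  3. cA    = {blue, red}
  4. ckA   = {red}
(closed under both — stop)

4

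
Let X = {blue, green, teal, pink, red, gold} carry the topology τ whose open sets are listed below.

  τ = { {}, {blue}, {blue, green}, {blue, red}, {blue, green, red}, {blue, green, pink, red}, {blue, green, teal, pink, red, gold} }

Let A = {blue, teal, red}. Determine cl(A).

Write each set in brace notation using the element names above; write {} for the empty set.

complement {green, pink, gold}; its interior {}; cl(A) = X∖{} = {blue, green, teal, pink, red, gold}

{blue, green, teal, pink, red, gold}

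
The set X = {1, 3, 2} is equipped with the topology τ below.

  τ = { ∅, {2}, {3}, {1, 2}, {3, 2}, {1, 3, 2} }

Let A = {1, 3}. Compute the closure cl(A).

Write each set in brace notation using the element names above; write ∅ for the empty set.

closure: X∖int(X∖A) = X∖{2} = {1, 3}

{1, 3}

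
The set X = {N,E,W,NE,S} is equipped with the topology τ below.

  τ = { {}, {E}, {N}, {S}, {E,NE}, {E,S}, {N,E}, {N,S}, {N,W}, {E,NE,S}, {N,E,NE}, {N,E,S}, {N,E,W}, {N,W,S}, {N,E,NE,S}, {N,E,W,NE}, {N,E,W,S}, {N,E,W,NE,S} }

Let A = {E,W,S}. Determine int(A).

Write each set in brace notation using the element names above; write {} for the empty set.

open subsets of A: {}, {S}, {E}, {E,S}; so int(A) = {E,S}

{E,S}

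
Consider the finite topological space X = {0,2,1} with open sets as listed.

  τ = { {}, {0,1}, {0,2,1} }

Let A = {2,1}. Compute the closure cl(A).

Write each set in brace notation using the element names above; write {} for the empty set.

{0,2,1}

cl via duality: int({0}) = {}, so X∖{} = {0,2,1}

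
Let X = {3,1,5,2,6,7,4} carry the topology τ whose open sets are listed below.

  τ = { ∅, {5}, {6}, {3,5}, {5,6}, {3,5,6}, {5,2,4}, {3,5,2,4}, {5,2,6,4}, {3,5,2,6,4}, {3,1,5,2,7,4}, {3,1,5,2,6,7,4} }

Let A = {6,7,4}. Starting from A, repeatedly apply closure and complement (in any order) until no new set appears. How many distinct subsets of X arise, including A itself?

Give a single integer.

6

complement {3,1,5,2}; its interior {3,5}; cl(A) = X∖{3,5} = {1,2,6,7,4}
With k = closure, c = complement:
  1. A     = {6,7,4}
  2. kA    = {1,2,6,7,4}
  3. cA    = {3,1,5,2}
  4. ckA   = {3,5}
  5. kcA   = {3,1,5,2,7,4}
  6. ckcA  = {6}
k, c of each give nothing new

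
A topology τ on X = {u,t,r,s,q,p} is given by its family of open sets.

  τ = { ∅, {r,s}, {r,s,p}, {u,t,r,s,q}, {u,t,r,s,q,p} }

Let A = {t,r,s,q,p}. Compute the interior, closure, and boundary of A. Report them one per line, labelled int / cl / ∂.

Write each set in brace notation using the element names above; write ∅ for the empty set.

int(A) = {r,s,p}
cl(A)  = {u,t,r,s,q,p}
∂A     = {u,t,q}

U open, U⊆A: ∅, {r,s}, {r,s,p}. int(A) = ⋃ = {r,s,p}
X∖A={u}, int(X∖A)=∅, hence cl(A)={u,t,r,s,q,p}
∂A: remove int from cl → {u,t,q}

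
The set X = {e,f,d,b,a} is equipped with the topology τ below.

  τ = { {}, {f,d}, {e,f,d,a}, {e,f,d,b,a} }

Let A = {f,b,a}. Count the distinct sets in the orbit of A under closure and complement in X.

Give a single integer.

X∖A={e,d}, int(X∖A)={}, hence cl(A)={e,f,d,b,a}
Orbit (k=closure, c=complement):
  1. A     = {f,b,a}
  2. kA    = {e,f,d,b,a}
  3. cA    = {e,d}
  4. ckA   = {}
(closed under both — stop)

4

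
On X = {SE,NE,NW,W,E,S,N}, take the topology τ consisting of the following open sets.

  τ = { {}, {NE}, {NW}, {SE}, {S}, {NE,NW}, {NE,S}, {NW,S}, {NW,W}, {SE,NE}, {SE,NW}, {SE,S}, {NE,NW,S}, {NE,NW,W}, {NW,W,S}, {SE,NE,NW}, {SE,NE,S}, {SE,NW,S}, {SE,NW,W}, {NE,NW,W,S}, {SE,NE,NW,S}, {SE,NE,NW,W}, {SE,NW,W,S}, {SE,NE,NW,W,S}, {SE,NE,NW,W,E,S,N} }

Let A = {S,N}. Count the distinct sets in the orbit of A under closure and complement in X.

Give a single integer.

closure: X∖int(X∖A) = X∖{SE,NE,NW,W} = {E,S,N}
Let k=closure and c=complement:
  1. A     = {S,N}
  2. kA    = {E,S,N}
  3. cA    = {SE,NE,NW,W,E}
  4. ckA   = {SE,NE,NW,W}
  5. kcA   = {SE,NE,NW,W,E,N}
  6. ckcA  = {S}
— saturated at 6

6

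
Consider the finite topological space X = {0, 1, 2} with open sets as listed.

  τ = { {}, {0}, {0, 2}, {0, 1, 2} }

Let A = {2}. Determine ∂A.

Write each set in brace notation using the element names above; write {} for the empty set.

opens ⊆ A: {}; union → int = {}
complement {0, 1}; its interior {0}; cl(A) = X∖{0} = {1, 2}
boundary = {1, 2} ∖ {} = {1, 2}

{1, 2}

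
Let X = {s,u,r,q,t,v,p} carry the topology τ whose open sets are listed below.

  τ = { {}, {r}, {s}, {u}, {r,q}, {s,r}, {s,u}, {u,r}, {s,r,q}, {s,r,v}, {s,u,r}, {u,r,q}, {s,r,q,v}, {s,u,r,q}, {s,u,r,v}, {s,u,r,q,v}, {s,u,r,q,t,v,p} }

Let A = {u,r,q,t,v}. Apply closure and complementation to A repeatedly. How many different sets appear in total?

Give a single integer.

6

complement {s,p}; its interior {s}; cl(A) = X∖{s} = {u,r,q,t,v,p}
With k = closure, c = complement:
  1. A     = {u,r,q,t,v}
  2. kA    = {u,r,q,t,v,p}
  3. cA    = {s,p}
  4. ckA   = {s}
  5. kcA   = {s,t,v,p}
  6. ckcA  = {u,r,q}
k, c of each give nothing new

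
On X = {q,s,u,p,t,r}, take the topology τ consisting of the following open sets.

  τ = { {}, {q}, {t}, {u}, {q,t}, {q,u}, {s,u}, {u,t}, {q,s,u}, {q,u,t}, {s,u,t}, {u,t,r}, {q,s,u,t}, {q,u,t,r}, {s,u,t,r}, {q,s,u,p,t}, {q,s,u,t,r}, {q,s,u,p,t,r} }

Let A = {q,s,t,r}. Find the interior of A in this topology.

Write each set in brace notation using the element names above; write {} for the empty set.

{q,t}

open subsets of A: {}, {t}, {q}, {q,t}; so int(A) = {q,t}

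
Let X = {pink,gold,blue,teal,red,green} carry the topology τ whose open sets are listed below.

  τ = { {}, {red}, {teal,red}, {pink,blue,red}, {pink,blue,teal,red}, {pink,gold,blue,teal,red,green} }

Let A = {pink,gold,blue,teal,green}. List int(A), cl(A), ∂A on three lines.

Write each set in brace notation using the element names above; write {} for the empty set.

int(A) = {}
cl(A)  = {pink,gold,blue,teal,green}
∂A     = {pink,gold,blue,teal,green}

interior: largest open inside A is {} (from {})
cl via duality: int({red}) = {red}, so X∖{red} = {pink,gold,blue,teal,green}
cl∖int = {pink,gold,blue,teal,green}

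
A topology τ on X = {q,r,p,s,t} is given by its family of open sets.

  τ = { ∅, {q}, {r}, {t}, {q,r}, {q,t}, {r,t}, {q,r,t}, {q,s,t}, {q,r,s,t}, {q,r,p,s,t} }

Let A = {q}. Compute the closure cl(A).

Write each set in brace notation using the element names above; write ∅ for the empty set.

X∖A={r,p,s,t}, int(X∖A)={r,t}, hence cl(A)={q,p,s}

{q,p,s}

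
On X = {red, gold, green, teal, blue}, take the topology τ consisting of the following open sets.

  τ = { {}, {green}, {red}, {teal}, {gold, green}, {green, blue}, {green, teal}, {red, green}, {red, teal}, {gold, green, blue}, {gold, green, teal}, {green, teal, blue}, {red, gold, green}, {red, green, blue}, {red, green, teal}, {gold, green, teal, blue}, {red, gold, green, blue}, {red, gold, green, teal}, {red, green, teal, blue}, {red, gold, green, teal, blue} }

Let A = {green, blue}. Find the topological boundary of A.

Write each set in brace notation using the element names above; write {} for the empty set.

{gold}

opens ⊆ A: {}, {green}, {green, blue}; union → int = {green, blue}
complement {red, gold, teal}; its interior {red, teal}; cl(A) = X∖{red, teal} = {gold, green, blue}
boundary = {gold, green, blue} ∖ {green, blue} = {gold}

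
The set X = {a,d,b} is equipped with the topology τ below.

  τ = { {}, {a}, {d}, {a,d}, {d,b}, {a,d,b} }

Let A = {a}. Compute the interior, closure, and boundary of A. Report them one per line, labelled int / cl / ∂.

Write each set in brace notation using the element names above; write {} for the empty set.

int(A) = {a}
cl(A)  = {a}
∂A     = {}

interior: largest open inside A is {a} (from {}, {a})
cl via duality: int({d,b}) = {d,b}, so X∖{d,b} = {a}
cl∖int = {}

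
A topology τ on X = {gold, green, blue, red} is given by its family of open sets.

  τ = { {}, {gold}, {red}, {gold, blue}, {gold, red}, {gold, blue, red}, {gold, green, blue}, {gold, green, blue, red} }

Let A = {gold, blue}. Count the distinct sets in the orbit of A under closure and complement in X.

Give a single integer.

cl via duality: int({green, red}) = {red}, so X∖{red} = {gold, green, blue}
Write k for closure, c for complement:
  1. A     = {gold, blue}
  2. kA    = {gold, green, blue}
  3. cA    = {green, red}
  4. ckA   = {red}
applying k or c yields no new set

4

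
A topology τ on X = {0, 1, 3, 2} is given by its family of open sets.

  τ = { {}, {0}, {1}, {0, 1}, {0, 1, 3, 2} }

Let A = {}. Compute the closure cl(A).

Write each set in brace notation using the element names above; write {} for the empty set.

{}

X∖A={0, 1, 3, 2}, int(X∖A)={0, 1, 3, 2}, hence cl(A)={}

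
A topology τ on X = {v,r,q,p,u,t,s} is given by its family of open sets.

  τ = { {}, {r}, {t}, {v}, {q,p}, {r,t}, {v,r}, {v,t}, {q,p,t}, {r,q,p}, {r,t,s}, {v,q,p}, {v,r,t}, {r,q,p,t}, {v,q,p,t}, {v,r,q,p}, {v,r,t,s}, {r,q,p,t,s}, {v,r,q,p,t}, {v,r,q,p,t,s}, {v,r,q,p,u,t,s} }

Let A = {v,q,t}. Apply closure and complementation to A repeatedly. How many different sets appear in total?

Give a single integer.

complement {r,p,u,s}; its interior {r}; cl(A) = X∖{r} = {v,q,p,u,t,s}
With k = closure, c = complement:
  1. A     = {v,q,t}
  2. kA    = {v,q,p,u,t,s}
  3. cA    = {r,p,u,s}
  4. ckA   = {r}
  5. kcA   = {r,q,p,u,s}
  6. kckA  = {r,u,s}
  7. ckcA  = {v,t}
  8. ckckA = {v,q,p,t}
  9. kckcA = {v,u,t,s}
  10. ckckcA = {r,q,p}
k, c of each give nothing new

10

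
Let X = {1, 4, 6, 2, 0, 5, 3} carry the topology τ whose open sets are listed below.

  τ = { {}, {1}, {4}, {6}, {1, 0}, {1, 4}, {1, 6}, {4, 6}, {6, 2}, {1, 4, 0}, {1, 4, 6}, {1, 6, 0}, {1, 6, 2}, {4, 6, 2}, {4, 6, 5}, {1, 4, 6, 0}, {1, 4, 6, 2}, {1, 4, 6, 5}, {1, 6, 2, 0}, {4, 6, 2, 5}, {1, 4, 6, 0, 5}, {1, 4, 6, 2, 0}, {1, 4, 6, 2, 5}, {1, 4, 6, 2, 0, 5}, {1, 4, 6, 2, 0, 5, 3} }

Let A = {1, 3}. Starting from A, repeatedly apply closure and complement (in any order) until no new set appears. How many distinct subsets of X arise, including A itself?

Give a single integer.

complement {4, 6, 2, 0, 5}; its interior {4, 6, 2, 5}; cl(A) = X∖{4, 6, 2, 5} = {1, 0, 3}
With k = closure, c = complement:
  1. A     = {1, 3}
  2. kA    = {1, 0, 3}
  3. cA    = {4, 6, 2, 0, 5}
  4. ckA   = {4, 6, 2, 5}
  5. kcA   = {4, 6, 2, 0, 5, 3}
  6. kckA  = {4, 6, 2, 5, 3}
  7. ckcA  = {1}
  8. ckckA = {1, 0}
k, c of each give nothing new

8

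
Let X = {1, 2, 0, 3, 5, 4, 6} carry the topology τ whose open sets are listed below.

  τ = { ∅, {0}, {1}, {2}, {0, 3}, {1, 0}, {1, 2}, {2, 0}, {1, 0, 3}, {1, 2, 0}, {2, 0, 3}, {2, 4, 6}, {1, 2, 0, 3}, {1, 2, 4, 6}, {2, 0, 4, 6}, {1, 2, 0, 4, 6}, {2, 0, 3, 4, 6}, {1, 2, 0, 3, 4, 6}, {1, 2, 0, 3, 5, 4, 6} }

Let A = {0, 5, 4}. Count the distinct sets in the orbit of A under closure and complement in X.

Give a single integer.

closure: X∖int(X∖A) = X∖{1, 2} = {0, 3, 5, 4, 6}
Let k=closure and c=complement:
  1. A     = {0, 5, 4}
  2. kA    = {0, 3, 5, 4, 6}
  3. cA    = {1, 2, 3, 6}
  4. ckA   = {1, 2}
  5. kcA   = {1, 2, 3, 5, 4, 6}
  6. kckA  = {1, 2, 5, 4, 6}
  7. ckcA  = {0}
  8. ckckA = {0, 3}
  9. kckcA = {0, 3, 5}
  10. ckckcA = {1, 2, 4, 6}
— saturated at 10

10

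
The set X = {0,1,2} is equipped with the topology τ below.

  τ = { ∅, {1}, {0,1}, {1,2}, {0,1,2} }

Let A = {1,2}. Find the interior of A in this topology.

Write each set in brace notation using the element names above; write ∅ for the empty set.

opens ⊆ A: ∅, {1}, {1,2}; union → int = {1,2}

{1,2}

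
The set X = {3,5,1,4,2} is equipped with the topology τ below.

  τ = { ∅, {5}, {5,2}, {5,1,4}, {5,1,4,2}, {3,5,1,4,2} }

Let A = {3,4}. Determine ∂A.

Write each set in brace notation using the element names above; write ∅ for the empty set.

{3,1,4}

open subsets of A: ∅; so int(A) = ∅
closure: X∖int(X∖A) = X∖{5,2} = {3,1,4}
∂A = {3,1,4} minus ∅ = {3,1,4}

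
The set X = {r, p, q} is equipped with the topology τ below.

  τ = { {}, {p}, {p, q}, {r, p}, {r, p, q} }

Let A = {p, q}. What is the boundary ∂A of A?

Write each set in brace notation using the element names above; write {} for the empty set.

{r}

interior: largest open inside A is {p, q} (from {}, {p}, {p, q})
cl via duality: int({r}) = {}, so X∖{} = {r, p, q}
cl∖int = {r}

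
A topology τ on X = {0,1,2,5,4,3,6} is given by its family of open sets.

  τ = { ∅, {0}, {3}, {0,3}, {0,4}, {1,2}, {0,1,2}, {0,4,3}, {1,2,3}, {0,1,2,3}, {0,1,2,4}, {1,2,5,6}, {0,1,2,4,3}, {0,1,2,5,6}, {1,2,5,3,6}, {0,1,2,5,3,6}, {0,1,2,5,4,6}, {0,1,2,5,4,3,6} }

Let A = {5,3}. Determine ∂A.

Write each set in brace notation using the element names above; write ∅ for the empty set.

{5,6}

interior: largest open inside A is {3} (from ∅, {3})
cl via duality: int({0,1,2,4,6}) = {0,1,2,4}, so X∖{0,1,2,4} = {5,3,6}
cl∖int = {5,6}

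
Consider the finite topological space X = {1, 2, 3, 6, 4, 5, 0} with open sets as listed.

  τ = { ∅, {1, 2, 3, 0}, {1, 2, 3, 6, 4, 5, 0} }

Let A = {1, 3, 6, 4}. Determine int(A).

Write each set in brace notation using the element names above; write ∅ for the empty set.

∅

opens ⊆ A: ∅; union → int = ∅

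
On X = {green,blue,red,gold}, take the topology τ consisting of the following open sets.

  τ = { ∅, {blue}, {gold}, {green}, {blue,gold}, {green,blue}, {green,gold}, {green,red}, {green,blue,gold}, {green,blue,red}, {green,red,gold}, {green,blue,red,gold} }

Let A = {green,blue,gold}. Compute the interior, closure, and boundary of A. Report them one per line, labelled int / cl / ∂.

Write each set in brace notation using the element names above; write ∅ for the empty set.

opens ⊆ A: ∅, {gold}, {green}, {blue}, {green,gold}, {blue,gold}, {green,blue}, {green,blue,gold}; union → int = {green,blue,gold}
complement {red}; its interior ∅; cl(A) = X∖∅ = {green,blue,red,gold}
boundary = {green,blue,red,gold} ∖ {green,blue,gold} = {red}

int(A) = {green,blue,gold}
cl(A)  = {green,blue,red,gold}
∂A     = {red}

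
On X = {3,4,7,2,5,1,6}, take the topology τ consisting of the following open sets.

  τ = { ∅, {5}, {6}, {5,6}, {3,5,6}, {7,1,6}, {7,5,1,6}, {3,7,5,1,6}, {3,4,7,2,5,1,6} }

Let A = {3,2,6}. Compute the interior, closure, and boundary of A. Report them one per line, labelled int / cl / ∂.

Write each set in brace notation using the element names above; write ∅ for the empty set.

int(A) = {6}
cl(A)  = {3,4,7,2,1,6}
∂A     = {3,4,7,2,1}

opens ⊆ A: ∅, {6}; union → int = {6}
complement {4,7,5,1}; its interior {5}; cl(A) = X∖{5} = {3,4,7,2,1,6}
boundary = {3,4,7,2,1,6} ∖ {6} = {3,4,7,2,1}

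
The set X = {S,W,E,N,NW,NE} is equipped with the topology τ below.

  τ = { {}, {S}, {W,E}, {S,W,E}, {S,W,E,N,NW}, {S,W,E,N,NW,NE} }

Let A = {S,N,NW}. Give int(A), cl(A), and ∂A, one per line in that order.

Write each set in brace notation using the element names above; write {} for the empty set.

interior: largest open inside A is {S} (from {}, {S})
cl via duality: int({W,E,NE}) = {W,E}, so X∖{W,E} = {S,N,NW,NE}
cl∖int = {N,NW,NE}

int(A) = {S}
cl(A)  = {S,N,NW,NE}
∂A     = {N,NW,NE}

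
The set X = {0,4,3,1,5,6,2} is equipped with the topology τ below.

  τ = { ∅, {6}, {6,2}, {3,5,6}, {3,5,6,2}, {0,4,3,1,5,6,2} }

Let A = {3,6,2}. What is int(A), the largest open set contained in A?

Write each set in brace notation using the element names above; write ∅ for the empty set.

{6,2}

opens ⊆ A: ∅, {6}, {6,2}; union → int = {6,2}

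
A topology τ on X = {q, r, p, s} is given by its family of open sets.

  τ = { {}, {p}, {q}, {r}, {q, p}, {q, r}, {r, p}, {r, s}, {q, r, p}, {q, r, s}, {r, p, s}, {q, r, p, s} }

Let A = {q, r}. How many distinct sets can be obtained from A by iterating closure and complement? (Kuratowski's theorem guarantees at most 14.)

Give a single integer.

complement {p, s}; its interior {p}; cl(A) = X∖{p} = {q, r, s}
With k = closure, c = complement:
  1. A     = {q, r}
  2. kA    = {q, r, s}
  3. cA    = {p, s}
  4. ckA   = {p}
k, c of each give nothing new

4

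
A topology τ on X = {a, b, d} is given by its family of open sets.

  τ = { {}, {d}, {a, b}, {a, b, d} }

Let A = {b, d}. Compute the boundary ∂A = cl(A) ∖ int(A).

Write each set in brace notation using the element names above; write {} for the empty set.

open subsets of A: {}, {d}; so int(A) = {d}
closure: X∖int(X∖A) = X∖{} = {a, b, d}
∂A = {a, b, d} minus {d} = {a, b}

{a, b}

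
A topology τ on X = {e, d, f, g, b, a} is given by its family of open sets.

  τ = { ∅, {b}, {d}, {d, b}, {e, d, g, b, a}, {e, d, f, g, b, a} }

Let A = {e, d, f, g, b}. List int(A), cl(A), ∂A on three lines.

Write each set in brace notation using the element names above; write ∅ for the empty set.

interior: largest open inside A is {d, b} (from ∅, {d}, {b}, {d, b})
cl via duality: int({a}) = ∅, so X∖∅ = {e, d, f, g, b, a}
cl∖int = {e, f, g, a}

int(A) = {d, b}
cl(A)  = {e, d, f, g, b, a}
∂A     = {e, f, g, a}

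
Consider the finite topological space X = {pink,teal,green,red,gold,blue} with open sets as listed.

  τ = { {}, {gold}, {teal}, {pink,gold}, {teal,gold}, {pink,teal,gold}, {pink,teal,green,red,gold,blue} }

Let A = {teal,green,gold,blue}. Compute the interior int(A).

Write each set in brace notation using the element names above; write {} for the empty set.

{teal,gold}

U open, U⊆A: {}, {gold}, {teal}, {teal,gold}. int(A) = ⋃ = {teal,gold}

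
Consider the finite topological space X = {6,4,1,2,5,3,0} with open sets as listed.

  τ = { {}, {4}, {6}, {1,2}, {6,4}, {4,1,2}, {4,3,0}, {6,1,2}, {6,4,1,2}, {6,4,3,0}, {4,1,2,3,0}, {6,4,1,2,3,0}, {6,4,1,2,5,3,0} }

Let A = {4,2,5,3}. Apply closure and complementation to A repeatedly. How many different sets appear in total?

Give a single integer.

complement {6,1,0}; its interior {6}; cl(A) = X∖{6} = {4,1,2,5,3,0}
With k = closure, c = complement:
  1. A     = {4,2,5,3}
  2. kA    = {4,1,2,5,3,0}
  3. cA    = {6,1,0}
  4. ckA   = {6}
  5. kcA   = {6,1,2,5,3,0}
  6. kckA  = {6,5}
  7. ckcA  = {4}
  8. ckckA = {4,1,2,3,0}
  9. kckcA = {4,5,3,0}
  10. ckckcA = {6,1,2}
  11. kckckcA = {6,1,2,5}
  12. ckckckcA = {4,3,0}
k, c of each give nothing new

12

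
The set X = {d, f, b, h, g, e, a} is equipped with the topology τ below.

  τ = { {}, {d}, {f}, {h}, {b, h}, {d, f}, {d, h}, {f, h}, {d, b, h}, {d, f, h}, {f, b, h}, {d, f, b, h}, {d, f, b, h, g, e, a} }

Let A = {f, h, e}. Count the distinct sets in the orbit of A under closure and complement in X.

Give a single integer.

X∖A={d, b, g, a}, int(X∖A)={d}, hence cl(A)={f, b, h, g, e, a}
Orbit (k=closure, c=complement):
  1. A     = {f, h, e}
  2. kA    = {f, b, h, g, e, a}
  3. cA    = {d, b, g, a}
  4. ckA   = {d}
  5. kcA   = {d, b, g, e, a}
  6. kckA  = {d, g, e, a}
  7. ckcA  = {f, h}
  8. ckckA = {f, b, h}
(closed under both — stop)

8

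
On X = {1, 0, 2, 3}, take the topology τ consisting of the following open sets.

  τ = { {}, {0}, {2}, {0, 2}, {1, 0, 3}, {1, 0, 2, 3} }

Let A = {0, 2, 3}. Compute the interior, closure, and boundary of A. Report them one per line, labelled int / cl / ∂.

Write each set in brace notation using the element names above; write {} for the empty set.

interior: largest open inside A is {0, 2} (from {}, {2}, {0}, {0, 2})
cl via duality: int({1}) = {}, so X∖{} = {1, 0, 2, 3}
cl∖int = {1, 3}

int(A) = {0, 2}
cl(A)  = {1, 0, 2, 3}
∂A     = {1, 3}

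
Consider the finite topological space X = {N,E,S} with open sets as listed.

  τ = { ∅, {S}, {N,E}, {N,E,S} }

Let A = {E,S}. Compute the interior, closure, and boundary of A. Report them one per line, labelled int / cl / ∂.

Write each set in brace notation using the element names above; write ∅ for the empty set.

int(A) = {S}
cl(A)  = {N,E,S}
∂A     = {N,E}

opens ⊆ A: ∅, {S}; union → int = {S}
complement {N}; its interior ∅; cl(A) = X∖∅ = {N,E,S}
boundary = {N,E,S} ∖ {S} = {N,E}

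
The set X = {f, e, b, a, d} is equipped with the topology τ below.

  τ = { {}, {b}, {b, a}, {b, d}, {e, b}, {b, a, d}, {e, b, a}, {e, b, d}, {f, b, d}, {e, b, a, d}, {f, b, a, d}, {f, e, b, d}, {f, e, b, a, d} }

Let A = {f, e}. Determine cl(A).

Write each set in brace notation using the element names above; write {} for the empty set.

X∖A={b, a, d}, int(X∖A)={b, a, d}, hence cl(A)={f, e}

{f, e}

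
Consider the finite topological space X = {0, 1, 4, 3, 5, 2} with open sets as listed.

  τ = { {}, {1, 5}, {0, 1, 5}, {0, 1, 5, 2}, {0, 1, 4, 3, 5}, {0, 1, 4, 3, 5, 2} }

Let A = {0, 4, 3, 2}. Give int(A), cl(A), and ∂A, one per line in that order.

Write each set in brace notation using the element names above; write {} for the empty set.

U open, U⊆A: {}. int(A) = ⋃ = {}
X∖A={1, 5}, int(X∖A)={1, 5}, hence cl(A)={0, 4, 3, 2}
∂A: remove int from cl → {0, 4, 3, 2}

int(A) = {}
cl(A)  = {0, 4, 3, 2}
∂A     = {0, 4, 3, 2}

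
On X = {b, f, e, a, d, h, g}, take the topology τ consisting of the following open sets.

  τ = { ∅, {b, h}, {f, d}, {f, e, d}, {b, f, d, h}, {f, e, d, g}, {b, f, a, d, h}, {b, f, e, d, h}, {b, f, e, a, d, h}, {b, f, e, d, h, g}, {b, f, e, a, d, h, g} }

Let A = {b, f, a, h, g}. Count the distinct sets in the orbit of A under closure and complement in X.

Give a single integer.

cl via duality: int({e, d}) = ∅, so X∖∅ = {b, f, e, a, d, h, g}
Write k for closure, c for complement:
  1. A     = {b, f, a, h, g}
  2. kA    = {b, f, e, a, d, h, g}
  3. cA    = {e, d}
  4. ckA   = ∅
  5. kcA   = {f, e, a, d, g}
  6. ckcA  = {b, h}
  7. kckcA = {b, a, h}
  8. ckckcA = {f, e, d, g}
applying k or c yields no new set

8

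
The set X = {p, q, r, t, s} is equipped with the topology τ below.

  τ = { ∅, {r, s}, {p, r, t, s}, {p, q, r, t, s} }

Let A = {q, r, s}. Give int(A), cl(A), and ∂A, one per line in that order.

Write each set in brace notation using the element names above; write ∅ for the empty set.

opens ⊆ A: ∅, {r, s}; union → int = {r, s}
complement {p, t}; its interior ∅; cl(A) = X∖∅ = {p, q, r, t, s}
boundary = {p, q, r, t, s} ∖ {r, s} = {p, q, t}

int(A) = {r, s}
cl(A)  = {p, q, r, t, s}
∂A     = {p, q, t}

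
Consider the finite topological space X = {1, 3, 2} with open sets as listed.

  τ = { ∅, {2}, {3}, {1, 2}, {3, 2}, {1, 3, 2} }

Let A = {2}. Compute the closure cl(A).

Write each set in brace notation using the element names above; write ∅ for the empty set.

{1, 2}

X∖A={1, 3}, int(X∖A)={3}, hence cl(A)={1, 2}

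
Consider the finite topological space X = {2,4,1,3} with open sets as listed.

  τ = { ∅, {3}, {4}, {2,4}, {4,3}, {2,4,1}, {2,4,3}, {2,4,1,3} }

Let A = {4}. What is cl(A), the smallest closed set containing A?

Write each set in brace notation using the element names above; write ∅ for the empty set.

X∖A={2,1,3}, int(X∖A)={3}, hence cl(A)={2,4,1}

{2,4,1}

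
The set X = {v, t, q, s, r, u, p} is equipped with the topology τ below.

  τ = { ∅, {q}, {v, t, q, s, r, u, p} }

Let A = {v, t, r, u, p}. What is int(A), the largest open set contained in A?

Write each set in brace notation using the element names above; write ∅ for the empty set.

∅

open subsets of A: ∅; so int(A) = ∅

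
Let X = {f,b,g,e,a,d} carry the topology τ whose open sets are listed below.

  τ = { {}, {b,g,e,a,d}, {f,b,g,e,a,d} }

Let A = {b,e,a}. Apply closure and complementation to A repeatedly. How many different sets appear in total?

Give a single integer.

4

X∖A={f,g,d}, int(X∖A)={}, hence cl(A)={f,b,g,e,a,d}
Orbit (k=closure, c=complement):
  1. A     = {b,e,a}
  2. kA    = {f,b,g,e,a,d}
  3. cA    = {f,g,d}
  4. ckA   = {}
(closed under both — stop)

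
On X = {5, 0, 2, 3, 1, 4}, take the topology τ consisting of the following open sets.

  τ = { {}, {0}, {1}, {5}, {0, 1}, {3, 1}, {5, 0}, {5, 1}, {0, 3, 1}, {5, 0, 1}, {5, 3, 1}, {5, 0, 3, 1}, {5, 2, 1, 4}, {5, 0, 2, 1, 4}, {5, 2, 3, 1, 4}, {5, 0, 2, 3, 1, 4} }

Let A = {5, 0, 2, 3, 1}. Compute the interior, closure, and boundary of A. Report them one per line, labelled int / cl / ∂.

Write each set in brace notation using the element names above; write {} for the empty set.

opens ⊆ A: {}, {0}, {1}, {5}, {5, 1}, {3, 1}, {0, 1}, {5, 0}, {0, 3, 1}, {5, 3, 1}, {5, 0, 1}, {5, 0, 3, 1}; union → int = {5, 0, 3, 1}
complement {4}; its interior {}; cl(A) = X∖{} = {5, 0, 2, 3, 1, 4}
boundary = {5, 0, 2, 3, 1, 4} ∖ {5, 0, 3, 1} = {2, 4}

int(A) = {5, 0, 3, 1}
cl(A)  = {5, 0, 2, 3, 1, 4}
∂A     = {2, 4}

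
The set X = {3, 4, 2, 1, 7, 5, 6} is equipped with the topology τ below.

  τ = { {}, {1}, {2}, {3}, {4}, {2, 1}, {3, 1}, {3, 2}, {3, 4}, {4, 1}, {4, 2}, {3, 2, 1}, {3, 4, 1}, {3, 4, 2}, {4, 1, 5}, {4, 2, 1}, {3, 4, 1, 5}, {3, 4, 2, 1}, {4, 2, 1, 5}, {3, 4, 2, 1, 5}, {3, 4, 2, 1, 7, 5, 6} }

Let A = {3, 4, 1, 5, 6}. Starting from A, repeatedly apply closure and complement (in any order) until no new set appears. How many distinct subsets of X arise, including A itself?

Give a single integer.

closure: X∖int(X∖A) = X∖{2} = {3, 4, 1, 7, 5, 6}
Let k=closure and c=complement:
  1. A     = {3, 4, 1, 5, 6}
  2. kA    = {3, 4, 1, 7, 5, 6}
  3. cA    = {2, 7}
  4. ckA   = {2}
  5. kcA   = {2, 7, 6}
  6. ckcA  = {3, 4, 1, 5}
— saturated at 6

6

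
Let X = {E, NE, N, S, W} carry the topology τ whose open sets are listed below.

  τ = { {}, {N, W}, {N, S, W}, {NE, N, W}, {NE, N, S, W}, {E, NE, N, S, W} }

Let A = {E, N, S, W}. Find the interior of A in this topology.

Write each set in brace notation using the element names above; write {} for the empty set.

U open, U⊆A: {}, {N, W}, {N, S, W}. int(A) = ⋃ = {N, S, W}

{N, S, W}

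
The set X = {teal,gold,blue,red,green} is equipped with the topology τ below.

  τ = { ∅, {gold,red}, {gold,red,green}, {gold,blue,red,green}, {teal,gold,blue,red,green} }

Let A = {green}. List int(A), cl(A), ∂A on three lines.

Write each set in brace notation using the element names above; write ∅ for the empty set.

U open, U⊆A: ∅. int(A) = ⋃ = ∅
X∖A={teal,gold,blue,red}, int(X∖A)={gold,red}, hence cl(A)={teal,blue,green}
∂A: remove int from cl → {teal,blue,green}

int(A) = ∅
cl(A)  = {teal,blue,green}
∂A     = {teal,blue,green}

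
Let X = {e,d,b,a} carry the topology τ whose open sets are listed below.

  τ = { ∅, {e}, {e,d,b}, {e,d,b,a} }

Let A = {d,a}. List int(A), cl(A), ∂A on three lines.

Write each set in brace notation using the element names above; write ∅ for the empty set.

int(A) = ∅
cl(A)  = {d,b,a}
∂A     = {d,b,a}

interior: largest open inside A is ∅ (from ∅)
cl via duality: int({e,b}) = {e}, so X∖{e} = {d,b,a}
cl∖int = {d,b,a}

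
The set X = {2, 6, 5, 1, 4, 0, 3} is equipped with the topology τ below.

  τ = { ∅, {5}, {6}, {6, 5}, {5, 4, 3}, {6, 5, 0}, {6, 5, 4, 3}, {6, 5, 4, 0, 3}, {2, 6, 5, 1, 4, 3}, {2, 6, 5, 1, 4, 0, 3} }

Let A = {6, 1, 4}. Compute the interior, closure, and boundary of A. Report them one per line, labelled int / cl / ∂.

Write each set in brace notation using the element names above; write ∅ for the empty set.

int(A) = {6}
cl(A)  = {2, 6, 1, 4, 0, 3}
∂A     = {2, 1, 4, 0, 3}

interior: largest open inside A is {6} (from ∅, {6})
cl via duality: int({2, 5, 0, 3}) = {5}, so X∖{5} = {2, 6, 1, 4, 0, 3}
cl∖int = {2, 1, 4, 0, 3}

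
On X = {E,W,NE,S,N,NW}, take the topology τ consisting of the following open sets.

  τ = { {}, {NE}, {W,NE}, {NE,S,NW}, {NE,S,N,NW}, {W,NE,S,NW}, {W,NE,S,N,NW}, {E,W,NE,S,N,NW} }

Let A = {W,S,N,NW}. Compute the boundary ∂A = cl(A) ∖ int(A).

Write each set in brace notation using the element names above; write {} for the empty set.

U open, U⊆A: {}. int(A) = ⋃ = {}
X∖A={E,NE}, int(X∖A)={NE}, hence cl(A)={E,W,S,N,NW}
∂A: remove int from cl → {E,W,S,N,NW}

{E,W,S,N,NW}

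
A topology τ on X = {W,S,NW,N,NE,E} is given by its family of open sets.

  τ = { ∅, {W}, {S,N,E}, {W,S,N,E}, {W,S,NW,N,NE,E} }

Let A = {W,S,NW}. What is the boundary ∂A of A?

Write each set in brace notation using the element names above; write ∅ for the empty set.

{S,NW,N,NE,E}

U open, U⊆A: ∅, {W}. int(A) = ⋃ = {W}
X∖A={N,NE,E}, int(X∖A)=∅, hence cl(A)={W,S,NW,N,NE,E}
∂A: remove int from cl → {S,NW,N,NE,E}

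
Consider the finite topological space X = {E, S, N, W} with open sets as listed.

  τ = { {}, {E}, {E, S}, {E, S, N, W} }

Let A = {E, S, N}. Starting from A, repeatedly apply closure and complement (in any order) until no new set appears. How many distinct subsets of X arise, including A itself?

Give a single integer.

6

cl via duality: int({W}) = {}, so X∖{} = {E, S, N, W}
Write k for closure, c for complement:
  1. A     = {E, S, N}
  2. kA    = {E, S, N, W}
  3. cA    = {W}
  4. ckA   = {}
  5. kcA   = {N, W}
  6. ckcA  = {E, S}
applying k or c yields no new set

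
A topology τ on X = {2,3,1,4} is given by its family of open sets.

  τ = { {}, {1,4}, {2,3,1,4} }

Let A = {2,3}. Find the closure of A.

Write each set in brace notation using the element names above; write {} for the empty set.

{2,3}

cl via duality: int({1,4}) = {1,4}, so X∖{1,4} = {2,3}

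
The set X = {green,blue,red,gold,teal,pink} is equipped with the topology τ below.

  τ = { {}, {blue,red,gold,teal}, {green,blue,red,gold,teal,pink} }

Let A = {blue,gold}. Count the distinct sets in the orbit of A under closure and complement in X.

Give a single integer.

4

complement {green,red,teal,pink}; its interior {}; cl(A) = X∖{} = {green,blue,red,gold,teal,pink}
With k = closure, c = complement:
  1. A     = {blue,gold}
  2. kA    = {green,blue,red,gold,teal,pink}
  3. cA    = {green,red,teal,pink}
  4. ckA   = {}
k, c of each give nothing new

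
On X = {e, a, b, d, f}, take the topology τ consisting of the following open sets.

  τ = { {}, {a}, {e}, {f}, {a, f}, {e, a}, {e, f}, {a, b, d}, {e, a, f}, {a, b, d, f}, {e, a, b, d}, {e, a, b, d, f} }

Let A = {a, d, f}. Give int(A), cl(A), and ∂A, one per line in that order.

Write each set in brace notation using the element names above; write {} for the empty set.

opens ⊆ A: {}, {f}, {a}, {a, f}; union → int = {a, f}
complement {e, b}; its interior {e}; cl(A) = X∖{e} = {a, b, d, f}
boundary = {a, b, d, f} ∖ {a, f} = {b, d}

int(A) = {a, f}
cl(A)  = {a, b, d, f}
∂A     = {b, d}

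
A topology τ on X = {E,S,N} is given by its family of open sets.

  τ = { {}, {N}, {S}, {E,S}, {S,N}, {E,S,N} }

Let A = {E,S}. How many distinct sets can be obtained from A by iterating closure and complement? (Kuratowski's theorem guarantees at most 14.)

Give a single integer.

closure: X∖int(X∖A) = X∖{N} = {E,S}
Let k=closure and c=complement:
  1. A     = {E,S}
  2. cA    = {N}
— saturated at 2

2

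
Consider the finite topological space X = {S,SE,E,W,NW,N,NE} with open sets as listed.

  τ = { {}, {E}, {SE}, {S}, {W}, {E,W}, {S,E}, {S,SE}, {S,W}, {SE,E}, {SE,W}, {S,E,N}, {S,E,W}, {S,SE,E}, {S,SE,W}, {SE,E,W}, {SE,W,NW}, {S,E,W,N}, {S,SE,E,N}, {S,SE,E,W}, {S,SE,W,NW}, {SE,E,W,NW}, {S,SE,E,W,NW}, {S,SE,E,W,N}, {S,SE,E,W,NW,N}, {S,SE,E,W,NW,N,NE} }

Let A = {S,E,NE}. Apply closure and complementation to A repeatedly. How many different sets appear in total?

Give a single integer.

8

cl via duality: int({SE,W,NW,N}) = {SE,W,NW}, so X∖{SE,W,NW} = {S,E,N,NE}
Write k for closure, c for complement:
  1. A     = {S,E,NE}
  2. kA    = {S,E,N,NE}
  3. cA    = {SE,W,NW,N}
  4. ckA   = {SE,W,NW}
  5. kcA   = {SE,W,NW,N,NE}
  6. kckA  = {SE,W,NW,NE}
  7. ckcA  = {S,E}
  8. ckckA = {S,E,N}
applying k or c yields no new set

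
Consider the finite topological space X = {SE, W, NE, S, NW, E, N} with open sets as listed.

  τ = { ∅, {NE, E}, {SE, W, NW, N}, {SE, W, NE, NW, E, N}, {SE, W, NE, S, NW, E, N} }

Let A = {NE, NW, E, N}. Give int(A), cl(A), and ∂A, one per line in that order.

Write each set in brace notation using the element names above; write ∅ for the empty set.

open subsets of A: ∅, {NE, E}; so int(A) = {NE, E}
closure: X∖int(X∖A) = X∖∅ = {SE, W, NE, S, NW, E, N}
∂A = {SE, W, NE, S, NW, E, N} minus {NE, E} = {SE, W, S, NW, N}

int(A) = {NE, E}
cl(A)  = {SE, W, NE, S, NW, E, N}
∂A     = {SE, W, S, NW, N}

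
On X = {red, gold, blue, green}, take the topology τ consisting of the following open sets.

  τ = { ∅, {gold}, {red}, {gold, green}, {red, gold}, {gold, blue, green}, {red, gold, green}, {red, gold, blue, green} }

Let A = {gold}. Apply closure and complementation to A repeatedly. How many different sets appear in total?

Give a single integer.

X∖A={red, blue, green}, int(X∖A)={red}, hence cl(A)={gold, blue, green}
Orbit (k=closure, c=complement):
  1. A     = {gold}
  2. kA    = {gold, blue, green}
  3. cA    = {red, blue, green}
  4. ckA   = {red}
(closed under both — stop)

4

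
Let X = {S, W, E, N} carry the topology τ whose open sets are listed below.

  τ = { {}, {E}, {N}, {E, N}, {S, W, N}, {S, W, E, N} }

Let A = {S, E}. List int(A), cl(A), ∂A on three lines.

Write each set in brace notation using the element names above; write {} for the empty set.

opens ⊆ A: {}, {E}; union → int = {E}
complement {W, N}; its interior {N}; cl(A) = X∖{N} = {S, W, E}
boundary = {S, W, E} ∖ {E} = {S, W}

int(A) = {E}
cl(A)  = {S, W, E}
∂A     = {S, W}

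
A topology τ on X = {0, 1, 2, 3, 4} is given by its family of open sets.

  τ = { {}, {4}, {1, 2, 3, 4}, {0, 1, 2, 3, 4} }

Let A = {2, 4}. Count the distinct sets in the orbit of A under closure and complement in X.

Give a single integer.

cl via duality: int({0, 1, 3}) = {}, so X∖{} = {0, 1, 2, 3, 4}
Write k for closure, c for complement:
  1. A     = {2, 4}
  2. kA    = {0, 1, 2, 3, 4}
  3. cA    = {0, 1, 3}
  4. ckA   = {}
  5. kcA   = {0, 1, 2, 3}
  6. ckcA  = {4}
applying k or c yields no new set

6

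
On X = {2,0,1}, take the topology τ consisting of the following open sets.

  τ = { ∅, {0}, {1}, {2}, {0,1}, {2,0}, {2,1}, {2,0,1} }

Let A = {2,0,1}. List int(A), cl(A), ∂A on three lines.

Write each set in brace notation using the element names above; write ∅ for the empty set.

int(A) = {2,0,1}
cl(A)  = {2,0,1}
∂A     = ∅

open subsets of A: ∅, {0}, {2}, {1}, {2,1}, {2,0}, {0,1}, {2,0,1}; so int(A) = {2,0,1}
closure: X∖int(X∖A) = X∖∅ = {2,0,1}
∂A = {2,0,1} minus {2,0,1} = ∅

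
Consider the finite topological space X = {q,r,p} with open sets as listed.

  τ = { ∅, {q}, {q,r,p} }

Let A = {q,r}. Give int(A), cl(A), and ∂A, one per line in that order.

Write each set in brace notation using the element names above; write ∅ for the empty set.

int(A) = {q}
cl(A)  = {q,r,p}
∂A     = {r,p}

U open, U⊆A: ∅, {q}. int(A) = ⋃ = {q}
X∖A={p}, int(X∖A)=∅, hence cl(A)={q,r,p}
∂A: remove int from cl → {r,p}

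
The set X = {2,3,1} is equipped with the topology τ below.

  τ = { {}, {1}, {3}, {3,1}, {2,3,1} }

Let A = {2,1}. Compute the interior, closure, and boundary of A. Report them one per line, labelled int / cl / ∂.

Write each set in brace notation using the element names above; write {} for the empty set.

U open, U⊆A: {}, {1}. int(A) = ⋃ = {1}
X∖A={3}, int(X∖A)={3}, hence cl(A)={2,1}
∂A: remove int from cl → {2}

int(A) = {1}
cl(A)  = {2,1}
∂A     = {2}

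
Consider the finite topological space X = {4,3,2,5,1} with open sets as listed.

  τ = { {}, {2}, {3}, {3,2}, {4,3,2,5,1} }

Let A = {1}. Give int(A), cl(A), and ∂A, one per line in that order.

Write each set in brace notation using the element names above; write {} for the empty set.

int(A) = {}
cl(A)  = {4,5,1}
∂A     = {4,5,1}

U open, U⊆A: {}. int(A) = ⋃ = {}
X∖A={4,3,2,5}, int(X∖A)={3,2}, hence cl(A)={4,5,1}
∂A: remove int from cl → {4,5,1}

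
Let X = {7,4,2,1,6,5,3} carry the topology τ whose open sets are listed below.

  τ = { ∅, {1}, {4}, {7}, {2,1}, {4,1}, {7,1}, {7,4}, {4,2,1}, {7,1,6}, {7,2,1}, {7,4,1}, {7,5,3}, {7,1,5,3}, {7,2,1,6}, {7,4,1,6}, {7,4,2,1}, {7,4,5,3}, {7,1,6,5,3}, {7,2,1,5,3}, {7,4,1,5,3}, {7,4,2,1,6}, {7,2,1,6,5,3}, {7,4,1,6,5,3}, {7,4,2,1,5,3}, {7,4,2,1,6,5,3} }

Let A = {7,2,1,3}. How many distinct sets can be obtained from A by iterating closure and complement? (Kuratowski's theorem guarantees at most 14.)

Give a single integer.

complement {4,6,5}; its interior {4}; cl(A) = X∖{4} = {7,2,1,6,5,3}
With k = closure, c = complement:
  1. A     = {7,2,1,3}
  2. kA    = {7,2,1,6,5,3}
  3. cA    = {4,6,5}
  4. ckA   = {4}
  5. kcA   = {4,6,5,3}
  6. ckcA  = {7,2,1}
k, c of each give nothing new

6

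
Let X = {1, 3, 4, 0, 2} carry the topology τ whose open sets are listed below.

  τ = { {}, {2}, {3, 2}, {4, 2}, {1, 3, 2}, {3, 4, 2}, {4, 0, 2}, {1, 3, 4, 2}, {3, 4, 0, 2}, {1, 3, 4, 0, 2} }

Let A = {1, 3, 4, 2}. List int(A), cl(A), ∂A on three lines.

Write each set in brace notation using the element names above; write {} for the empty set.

U open, U⊆A: {}, {2}, {4, 2}, {3, 2}, {3, 4, 2}, {1, 3, 2}, {1, 3, 4, 2}. int(A) = ⋃ = {1, 3, 4, 2}
X∖A={0}, int(X∖A)={}, hence cl(A)={1, 3, 4, 0, 2}
∂A: remove int from cl → {0}

int(A) = {1, 3, 4, 2}
cl(A)  = {1, 3, 4, 0, 2}
∂A     = {0}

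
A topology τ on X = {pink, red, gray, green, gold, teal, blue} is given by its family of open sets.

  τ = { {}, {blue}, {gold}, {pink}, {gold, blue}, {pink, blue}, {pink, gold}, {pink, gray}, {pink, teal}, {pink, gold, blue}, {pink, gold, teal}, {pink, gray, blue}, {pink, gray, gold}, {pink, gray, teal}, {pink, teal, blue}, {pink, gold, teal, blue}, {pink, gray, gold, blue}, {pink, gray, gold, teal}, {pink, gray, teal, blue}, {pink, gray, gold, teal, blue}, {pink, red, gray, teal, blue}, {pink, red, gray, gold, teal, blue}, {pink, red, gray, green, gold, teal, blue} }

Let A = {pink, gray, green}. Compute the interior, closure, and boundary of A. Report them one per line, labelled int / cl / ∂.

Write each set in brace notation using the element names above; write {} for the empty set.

opens ⊆ A: {}, {pink}, {pink, gray}; union → int = {pink, gray}
complement {red, gold, teal, blue}; its interior {gold, blue}; cl(A) = X∖{gold, blue} = {pink, red, gray, green, teal}
boundary = {pink, red, gray, green, teal} ∖ {pink, gray} = {red, green, teal}

int(A) = {pink, gray}
cl(A)  = {pink, red, gray, green, teal}
∂A     = {red, green, teal}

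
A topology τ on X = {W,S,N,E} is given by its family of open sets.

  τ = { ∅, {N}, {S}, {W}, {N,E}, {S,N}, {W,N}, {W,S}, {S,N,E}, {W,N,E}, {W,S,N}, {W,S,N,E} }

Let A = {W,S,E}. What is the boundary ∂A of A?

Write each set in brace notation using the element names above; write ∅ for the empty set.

open subsets of A: ∅, {S}, {W}, {W,S}; so int(A) = {W,S}
closure: X∖int(X∖A) = X∖{N} = {W,S,E}
∂A = {W,S,E} minus {W,S} = {E}

{E}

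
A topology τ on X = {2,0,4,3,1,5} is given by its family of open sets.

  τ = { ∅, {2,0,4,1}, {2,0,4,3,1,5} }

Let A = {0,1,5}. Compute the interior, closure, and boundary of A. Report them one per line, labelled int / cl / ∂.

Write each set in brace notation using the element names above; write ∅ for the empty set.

U open, U⊆A: ∅. int(A) = ⋃ = ∅
X∖A={2,4,3}, int(X∖A)=∅, hence cl(A)={2,0,4,3,1,5}
∂A: remove int from cl → {2,0,4,3,1,5}

int(A) = ∅
cl(A)  = {2,0,4,3,1,5}
∂A     = {2,0,4,3,1,5}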